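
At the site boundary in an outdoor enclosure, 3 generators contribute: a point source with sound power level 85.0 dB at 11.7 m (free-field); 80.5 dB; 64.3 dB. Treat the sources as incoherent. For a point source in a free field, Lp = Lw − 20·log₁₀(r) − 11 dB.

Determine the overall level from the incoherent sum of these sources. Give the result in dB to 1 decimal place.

Source at 11.7 m: Lp = 85.0 − 20·log₁₀(11.7) − 11 = 52.6 dB.
Σ 10^(Lᵢ/10) = 1.151e+08.
Back to dB: 10·log₁₀ Σ = 80.6 dB.

80.6 dB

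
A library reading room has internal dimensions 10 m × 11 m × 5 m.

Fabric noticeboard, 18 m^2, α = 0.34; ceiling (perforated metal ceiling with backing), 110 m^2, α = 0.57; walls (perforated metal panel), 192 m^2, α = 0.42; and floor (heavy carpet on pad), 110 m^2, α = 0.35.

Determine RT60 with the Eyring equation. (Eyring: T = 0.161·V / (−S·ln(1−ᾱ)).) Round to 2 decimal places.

S = Σ Sᵢ = 430.0 m^2.
Absorption A = 18·0.34 + 110·0.57 + 192·0.42 + 110·0.35 = 187.960 sabins.
ᾱ = 187.960 / 430.0 = 0.4371.
Eyring denominator: −S ln(1−ᾱ) = 247.101.
V = 10 × 11 × 5 = 550 m³.
T = 0.161·V/[−S·ln(1−ᾱ)] = 0.161·550/247.101 = 0.36 s.

0.36 seconds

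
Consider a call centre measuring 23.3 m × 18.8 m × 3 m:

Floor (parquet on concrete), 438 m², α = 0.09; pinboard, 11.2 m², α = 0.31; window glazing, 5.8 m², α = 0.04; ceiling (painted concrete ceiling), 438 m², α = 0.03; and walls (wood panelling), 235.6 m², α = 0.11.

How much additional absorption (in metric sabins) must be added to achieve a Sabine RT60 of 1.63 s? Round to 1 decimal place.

A₁ = Σ Sᵢαᵢ = 438·0.09 + 11.2·0.31 + 5.8·0.04 + 438·0.03 + 235.6·0.11 = 82.180 sabins.
For T = 1.63 s, need A₂ = 0.161·V/T = 0.161·1314.12/1.63 = 129.800 sabins.
Shortfall: 129.800 − 82.180 = 47.6 sabins.

47.6 sabins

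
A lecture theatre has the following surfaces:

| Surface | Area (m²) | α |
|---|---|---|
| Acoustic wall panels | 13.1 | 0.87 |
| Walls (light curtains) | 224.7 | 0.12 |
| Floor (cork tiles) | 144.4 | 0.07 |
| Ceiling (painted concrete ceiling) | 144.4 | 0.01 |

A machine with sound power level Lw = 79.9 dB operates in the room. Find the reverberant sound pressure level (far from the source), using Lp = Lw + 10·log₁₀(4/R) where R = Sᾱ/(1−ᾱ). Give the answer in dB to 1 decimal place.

Σ(Sᵢαᵢ) = 13.1×0.87 + 224.7×0.12 + 144.4×0.07 + 144.4×0.01 = 49.913; total area S = 526.6 m².
ᾱ = 0.0948, so room constant R = A/(1−ᾱ) = 55.140 m².
Lp = 79.9 + 10·log₁₀(4/55.140) = 79.9 + (-11.39) = 68.5 dB.

68.5 dB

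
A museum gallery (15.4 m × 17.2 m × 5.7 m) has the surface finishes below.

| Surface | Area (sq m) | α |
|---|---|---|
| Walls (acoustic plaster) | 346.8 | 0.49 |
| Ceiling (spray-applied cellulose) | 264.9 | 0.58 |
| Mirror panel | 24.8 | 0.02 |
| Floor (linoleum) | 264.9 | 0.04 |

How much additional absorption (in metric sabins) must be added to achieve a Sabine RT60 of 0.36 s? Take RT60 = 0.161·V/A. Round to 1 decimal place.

340.6 sabins

Summing Sᵢαᵢ: 169.932 + 153.642 + 0.496 + 10.596 → A₁ = 334.666 sabins.
For T = 0.36 s, need A₂ = 0.161·V/T = 0.161·1509.816/0.36 = 675.223 sabins.
Additional absorption ΔA = 675.223 − 334.666 = 340.6 sabins.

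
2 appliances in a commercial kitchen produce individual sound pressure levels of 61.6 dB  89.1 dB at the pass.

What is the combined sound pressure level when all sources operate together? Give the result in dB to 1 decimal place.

89.1 dB

Σ 10^(Lᵢ/10) = 8.143e+08.
Back to dB: 10·log₁₀ Σ = 89.1 dB.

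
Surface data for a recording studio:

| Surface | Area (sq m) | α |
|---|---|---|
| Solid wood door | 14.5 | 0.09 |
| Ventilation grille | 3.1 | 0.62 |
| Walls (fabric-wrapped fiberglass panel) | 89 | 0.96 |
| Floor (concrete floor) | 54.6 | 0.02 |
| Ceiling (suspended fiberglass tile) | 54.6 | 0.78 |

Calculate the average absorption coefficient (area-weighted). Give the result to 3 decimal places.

S = Σ Sᵢ = 14.5 + 3.1 + 89 + 54.6 + 54.6 = 215.8 sq m.
Weighted sum Σ Sα = 132.347.
ᾱ = A/S = 0.613.

0.613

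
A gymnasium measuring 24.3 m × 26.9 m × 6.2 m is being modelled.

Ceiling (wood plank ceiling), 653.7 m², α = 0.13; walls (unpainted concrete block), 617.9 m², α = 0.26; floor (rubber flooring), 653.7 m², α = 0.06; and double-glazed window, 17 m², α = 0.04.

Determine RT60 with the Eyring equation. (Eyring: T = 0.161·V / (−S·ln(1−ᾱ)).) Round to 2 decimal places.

Total surface area S = 653.7 + 617.9 + 653.7 + 17 = 1942.3 m².
Σ(Sᵢαᵢ) = 653.7×0.13 + 617.9×0.26 + 653.7×0.06 + 17×0.04 = 285.537.
Mean coefficient ᾱ = A/S = 0.1470.
Eyring denominator: −S ln(1−ᾱ) = 308.817.
V = 24.3 × 26.9 × 6.2 = 4052.754 m³.
T = 0.161·V/[−S·ln(1−ᾱ)] = 0.161·4052.754/308.817 = 2.11 s.

2.11 seconds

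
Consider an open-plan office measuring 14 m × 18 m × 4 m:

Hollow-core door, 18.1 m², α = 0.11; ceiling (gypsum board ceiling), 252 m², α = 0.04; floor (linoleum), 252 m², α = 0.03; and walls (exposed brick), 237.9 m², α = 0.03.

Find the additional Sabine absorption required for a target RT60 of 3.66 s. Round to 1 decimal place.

Equivalent absorption area: A₁ = 18.1×0.11 + 252×0.04 + 252×0.03 + 237.9×0.03 = 26.768 m².
V = 1008 m³. Required absorption A₂ = 0.161 × 1008 / 3.66 = 44.341 sabins.
Additional absorption ΔA = 44.341 − 26.768 = 17.6 sabins.

17.6 sabins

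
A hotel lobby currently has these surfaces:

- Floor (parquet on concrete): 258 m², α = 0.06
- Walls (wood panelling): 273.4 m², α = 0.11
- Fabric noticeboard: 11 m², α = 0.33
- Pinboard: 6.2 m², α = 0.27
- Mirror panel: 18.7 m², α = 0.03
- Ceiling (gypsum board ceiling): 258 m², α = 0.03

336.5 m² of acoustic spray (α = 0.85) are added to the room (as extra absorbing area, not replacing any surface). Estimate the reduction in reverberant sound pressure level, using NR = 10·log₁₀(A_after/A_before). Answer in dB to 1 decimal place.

7.7 dB

Summing Sᵢαᵢ: 15.480 + 30.074 + 3.630 + 1.674 + 0.561 + 7.740 → A_before = 59.159 sabins.
Treatment contributes 336.5·0.85 = 286.025 sabins.
New total A_after = 345.184 sabins.
NR = 10·log₁₀(345.184/59.159) = 7.7 dB.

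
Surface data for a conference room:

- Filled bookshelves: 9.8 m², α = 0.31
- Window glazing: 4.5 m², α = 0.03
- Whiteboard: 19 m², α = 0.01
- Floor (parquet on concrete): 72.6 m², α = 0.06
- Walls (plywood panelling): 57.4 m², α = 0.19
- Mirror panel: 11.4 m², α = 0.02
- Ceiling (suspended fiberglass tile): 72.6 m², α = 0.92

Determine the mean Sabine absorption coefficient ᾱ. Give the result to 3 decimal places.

Total surface area S = 247.3 m².
A = 9.8·0.31 + 4.5·0.03 + 19·0.01 + 72.6·0.06 + 57.4·0.19 + 11.4·0.02 + 72.6·0.92 = 85.645 sabins.
ᾱ = A/S = 0.346.

0.346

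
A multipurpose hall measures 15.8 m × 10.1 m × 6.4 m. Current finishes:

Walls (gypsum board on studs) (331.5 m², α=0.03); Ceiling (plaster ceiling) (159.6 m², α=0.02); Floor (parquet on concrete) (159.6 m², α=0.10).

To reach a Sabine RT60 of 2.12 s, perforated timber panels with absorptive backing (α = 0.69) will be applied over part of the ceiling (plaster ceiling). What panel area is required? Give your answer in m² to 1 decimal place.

Total absorption A₁ = 331.5*0.03 + 159.6*0.02 + 159.6*0.10
  = 9.945 + 3.192 + 15.960 = 29.097 m² sabins.
V = 1021.312 m³. Target absorption A₂ = 0.161 × 1021.312 / 2.12 = 77.562 sabins.
Absorption to add: 77.562 − 29.097 = 48.465 sabins.
Each m² of panel replacing the ceiling (plaster ceiling) adds (0.69 − 0.02) = 0.67 sabins.
Area = ΔA/Δα = 48.465/0.67 = 72.3 m².

72.3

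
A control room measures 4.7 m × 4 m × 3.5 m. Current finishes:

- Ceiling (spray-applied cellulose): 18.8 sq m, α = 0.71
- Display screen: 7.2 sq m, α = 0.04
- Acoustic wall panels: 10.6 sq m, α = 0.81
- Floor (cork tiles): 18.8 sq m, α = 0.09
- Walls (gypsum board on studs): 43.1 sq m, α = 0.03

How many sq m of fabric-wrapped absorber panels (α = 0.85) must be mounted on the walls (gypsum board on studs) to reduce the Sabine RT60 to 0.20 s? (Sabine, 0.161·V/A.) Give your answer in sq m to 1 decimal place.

Summing Sᵢαᵢ: 13.348 + 0.288 + 8.586 + 1.692 + 1.293 → A₁ = 25.207 sabins.
Required A₂ = 0.161·65.8/0.20 = 52.969 sabins.
ΔA needed = 52.969 − 25.207 = 27.762 sabins.
Each sq m of panel replacing the walls (gypsum board on studs) adds (0.85 − 0.03) = 0.82 sabins.
Panel area = 27.762 / 0.82 = 33.9 sq m.

33.9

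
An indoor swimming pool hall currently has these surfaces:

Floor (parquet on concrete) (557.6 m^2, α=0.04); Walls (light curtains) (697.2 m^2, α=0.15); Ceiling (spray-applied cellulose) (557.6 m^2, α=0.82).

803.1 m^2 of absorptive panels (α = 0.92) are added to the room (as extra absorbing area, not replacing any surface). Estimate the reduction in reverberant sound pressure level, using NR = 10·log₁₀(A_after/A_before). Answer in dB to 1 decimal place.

Summing Sᵢαᵢ: 22.304 + 104.580 + 457.232 → A_before = 584.116 sabins.
Treatment contributes 803.1·0.92 = 738.852 sabins.
New total A_after = 1322.968 sabins.
NR = 10·log₁₀(1322.968/584.116) = 3.6 dB.

3.6 dB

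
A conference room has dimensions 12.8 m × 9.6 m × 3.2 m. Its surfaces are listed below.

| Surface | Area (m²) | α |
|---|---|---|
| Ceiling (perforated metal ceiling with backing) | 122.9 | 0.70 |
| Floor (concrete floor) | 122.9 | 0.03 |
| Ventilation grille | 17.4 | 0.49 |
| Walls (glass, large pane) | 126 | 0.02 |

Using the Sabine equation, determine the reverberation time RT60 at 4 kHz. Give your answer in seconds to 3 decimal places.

0.628 seconds

Summing Sᵢαᵢ: 86.030 + 3.687 + 8.526 + 2.520 → A = 100.763 sabins.
Volume V = 12.8 × 9.6 × 3.2 = 393.216 m³.
Sabine: RT60 = 0.161 × 393.216 / 100.763 = 0.628 s.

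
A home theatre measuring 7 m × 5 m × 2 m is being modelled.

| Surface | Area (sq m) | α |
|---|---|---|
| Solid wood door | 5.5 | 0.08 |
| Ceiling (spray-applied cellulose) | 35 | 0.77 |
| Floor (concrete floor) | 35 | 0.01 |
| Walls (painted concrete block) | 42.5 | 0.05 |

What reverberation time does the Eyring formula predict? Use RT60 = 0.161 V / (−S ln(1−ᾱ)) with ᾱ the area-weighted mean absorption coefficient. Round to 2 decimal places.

0.33 seconds

Total surface area S = 5.5 + 35 + 35 + 42.5 = 118.0 sq m.
Σ(Sᵢαᵢ) = 5.5·0.08 + 35·0.77 + 35·0.01 + 42.5·0.05 = 29.865.
ᾱ = 29.865 / 118.0 = 0.2531.
−S·ln(1−ᾱ) = −118.0 × ln(1 − 0.2531) = 34.435.
V = 7 × 5 × 2 = 70 m³.
T = 0.161·V/[−S·ln(1−ᾱ)] = 0.161·70/34.435 = 0.33 s.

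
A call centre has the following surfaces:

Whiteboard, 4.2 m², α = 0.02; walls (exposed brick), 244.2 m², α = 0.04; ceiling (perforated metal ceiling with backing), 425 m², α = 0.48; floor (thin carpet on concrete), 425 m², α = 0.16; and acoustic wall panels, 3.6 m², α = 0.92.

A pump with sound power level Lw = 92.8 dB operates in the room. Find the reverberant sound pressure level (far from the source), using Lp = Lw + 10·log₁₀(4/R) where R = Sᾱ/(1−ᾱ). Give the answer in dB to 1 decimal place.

73.0 dB

A = 285.164 sabins; S = 1102.0 m².
ᾱ = 285.164/1102.0 = 0.2588; R = Sᾱ/(1−ᾱ) = 285.164/(1−0.2588) = 384.733 m².
Lp = 92.8 + 10·log₁₀(4/384.733) = 92.8 + (-19.83) = 73.0 dB.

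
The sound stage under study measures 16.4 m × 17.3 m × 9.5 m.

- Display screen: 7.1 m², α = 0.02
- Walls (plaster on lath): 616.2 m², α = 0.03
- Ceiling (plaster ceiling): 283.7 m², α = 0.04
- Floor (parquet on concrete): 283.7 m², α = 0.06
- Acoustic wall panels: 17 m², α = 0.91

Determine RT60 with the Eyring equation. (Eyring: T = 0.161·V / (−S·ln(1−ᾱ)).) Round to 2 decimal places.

6.77 seconds

S = Σ Sᵢ = 1207.7 m².
Absorption A = 7.1×0.02 + 616.2×0.03 + 283.7×0.04 + 283.7×0.06 + 17×0.91 = 62.468 sabins.
ᾱ = 62.468 / 1207.7 = 0.0517.
Eyring denominator: −S ln(1−ᾱ) = 64.110.
V = 16.4 × 17.3 × 9.5 = 2695.34 m³.
T = 0.161·V/[−S·ln(1−ᾱ)] = 0.161·2695.34/64.110 = 6.77 s.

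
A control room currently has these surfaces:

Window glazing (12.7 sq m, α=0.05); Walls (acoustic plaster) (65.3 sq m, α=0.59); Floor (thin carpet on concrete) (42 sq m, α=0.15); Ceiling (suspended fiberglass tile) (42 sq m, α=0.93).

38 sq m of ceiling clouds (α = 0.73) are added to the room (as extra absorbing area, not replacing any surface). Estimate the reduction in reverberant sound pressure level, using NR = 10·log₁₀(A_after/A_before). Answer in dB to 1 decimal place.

Equivalent absorption area: A_before = 12.7*0.05 + 65.3*0.59 + 42*0.15 + 42*0.93 = 84.522 sq m.
Added absorption = 38 × 0.73 = 27.740 sabins.
A_after = 84.522 + 27.740 = 112.262 sabins.
NR = 10·log₁₀(112.262/84.522) = 1.2 dB.

1.2 dB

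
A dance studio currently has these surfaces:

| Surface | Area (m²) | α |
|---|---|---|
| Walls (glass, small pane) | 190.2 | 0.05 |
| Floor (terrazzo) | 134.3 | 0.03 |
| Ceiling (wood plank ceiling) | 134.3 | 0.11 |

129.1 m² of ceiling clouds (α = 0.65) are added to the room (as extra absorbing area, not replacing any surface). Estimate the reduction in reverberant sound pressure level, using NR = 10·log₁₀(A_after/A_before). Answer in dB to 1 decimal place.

6.0 dB

Equivalent absorption area: A_before = 190.2×0.05 + 134.3×0.03 + 134.3×0.11 = 28.312 m².
Added absorption = 129.1 × 0.65 = 83.915 sabins.
A_after = 28.312 + 83.915 = 112.227 sabins.
NR = 10·log₁₀(112.227/28.312) = 6.0 dB.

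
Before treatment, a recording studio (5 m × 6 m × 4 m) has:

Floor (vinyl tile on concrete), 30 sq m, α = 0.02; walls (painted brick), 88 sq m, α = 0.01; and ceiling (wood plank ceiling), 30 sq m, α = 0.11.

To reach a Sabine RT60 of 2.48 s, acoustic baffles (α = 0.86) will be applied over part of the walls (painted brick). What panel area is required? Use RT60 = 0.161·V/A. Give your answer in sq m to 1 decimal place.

3.5

Summing Sᵢαᵢ: 0.600 + 0.880 + 3.300 → A₁ = 4.780 sabins.
Required A₂ = 0.161·120/2.48 = 7.790 sabins.
Absorption to add: 7.790 − 4.780 = 3.010 sabins.
Net gain per sq m: Δα = 0.86 − 0.01 = 0.85.
Panel area = 3.010 / 0.85 = 3.5 sq m.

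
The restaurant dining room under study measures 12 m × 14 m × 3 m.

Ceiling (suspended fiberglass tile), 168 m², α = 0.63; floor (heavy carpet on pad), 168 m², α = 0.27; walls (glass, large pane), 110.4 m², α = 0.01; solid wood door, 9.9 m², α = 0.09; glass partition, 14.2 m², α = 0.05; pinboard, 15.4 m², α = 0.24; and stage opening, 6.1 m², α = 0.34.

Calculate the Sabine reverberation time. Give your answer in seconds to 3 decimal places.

Summing Sᵢαᵢ: 105.840 + 45.360 + 1.104 + 0.891 + 0.710 + 3.696 + 2.074 → A = 159.675 sabins.
V = 12·14·3 = 504 m³.
T = 0.161 V/A = 0.161·504/159.675 = 0.508 s.

0.508 s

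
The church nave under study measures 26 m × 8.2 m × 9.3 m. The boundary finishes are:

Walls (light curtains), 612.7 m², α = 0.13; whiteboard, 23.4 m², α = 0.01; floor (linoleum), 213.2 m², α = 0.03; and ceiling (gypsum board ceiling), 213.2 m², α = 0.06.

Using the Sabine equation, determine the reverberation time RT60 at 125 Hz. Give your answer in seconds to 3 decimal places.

Total absorption A = 612.7·0.13 + 23.4·0.01 + 213.2·0.03 + 213.2·0.06
  = 79.651 + 0.234 + 6.396 + 12.792 = 99.073 m² sabins.
V = 26·8.2·9.3 = 1982.76 m³.
Sabine: RT60 = 0.161 × 1982.76 / 99.073 = 3.222 s.

3.222 s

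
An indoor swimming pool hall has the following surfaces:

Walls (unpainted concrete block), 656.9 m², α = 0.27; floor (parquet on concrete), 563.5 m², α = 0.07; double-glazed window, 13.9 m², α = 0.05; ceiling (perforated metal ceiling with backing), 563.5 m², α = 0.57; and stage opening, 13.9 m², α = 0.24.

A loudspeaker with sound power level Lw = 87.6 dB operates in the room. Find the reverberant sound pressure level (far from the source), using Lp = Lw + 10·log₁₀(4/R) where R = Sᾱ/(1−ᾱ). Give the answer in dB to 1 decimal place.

Σ(Sᵢαᵢ) = 656.9·0.27 + 563.5·0.07 + 13.9·0.05 + 563.5·0.57 + 13.9·0.24 = 542.034; total area S = 1811.7 m².
ᾱ = 0.2992, so room constant R = A/(1−ᾱ) = 773.450 m².
Lp = Lw + 10 log₁₀(4/R) = 87.6 -22.86 = 64.7 dB.

64.7 dB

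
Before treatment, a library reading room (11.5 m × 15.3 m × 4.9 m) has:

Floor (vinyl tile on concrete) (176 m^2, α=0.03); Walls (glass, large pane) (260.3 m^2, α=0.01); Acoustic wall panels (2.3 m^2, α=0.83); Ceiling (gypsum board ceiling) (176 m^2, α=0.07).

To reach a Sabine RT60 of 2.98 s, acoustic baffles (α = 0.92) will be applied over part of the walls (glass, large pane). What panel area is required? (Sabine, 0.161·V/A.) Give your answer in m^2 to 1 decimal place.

26.9

Equivalent absorption area: A₁ = 176*0.03 + 260.3*0.01 + 2.3*0.83 + 176*0.07 = 22.112 m^2.
V = 862.155 m³. Target absorption A₂ = 0.161 × 862.155 / 2.98 = 46.580 sabins.
ΔA needed = 46.580 − 22.112 = 24.468 sabins.
Net gain per m^2: Δα = 0.92 − 0.01 = 0.91.
Area = ΔA/Δα = 24.468/0.91 = 26.9 m^2.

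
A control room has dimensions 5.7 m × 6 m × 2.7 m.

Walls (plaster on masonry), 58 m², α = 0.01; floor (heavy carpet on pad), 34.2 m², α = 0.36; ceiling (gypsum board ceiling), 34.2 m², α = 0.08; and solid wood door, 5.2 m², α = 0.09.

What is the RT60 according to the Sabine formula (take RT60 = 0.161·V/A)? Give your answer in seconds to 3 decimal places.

Summing Sᵢαᵢ: 0.580 + 12.312 + 2.736 + 0.468 → A = 16.096 sabins.
V = 5.7·6·2.7 = 92.34 m³.
T = 0.161 V/A = 0.161·92.34/16.096 = 0.924 s.

0.924 seconds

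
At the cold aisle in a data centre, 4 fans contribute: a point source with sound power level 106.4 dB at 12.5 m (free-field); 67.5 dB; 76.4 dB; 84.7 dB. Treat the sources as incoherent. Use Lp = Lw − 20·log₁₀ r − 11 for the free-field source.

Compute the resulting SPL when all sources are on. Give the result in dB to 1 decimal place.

Source at 12.5 m: Lp = 106.4 − 20·log₁₀(12.5) − 11 = 73.5 dB.
Converting to relative power and adding: 10^(73.5/10) + 10^(67.5/10) + 10^(76.4/10) + 10^(84.7/10) = 3.668e+08.
Back to dB: 10·log₁₀ Σ = 85.6 dB.

85.6 dB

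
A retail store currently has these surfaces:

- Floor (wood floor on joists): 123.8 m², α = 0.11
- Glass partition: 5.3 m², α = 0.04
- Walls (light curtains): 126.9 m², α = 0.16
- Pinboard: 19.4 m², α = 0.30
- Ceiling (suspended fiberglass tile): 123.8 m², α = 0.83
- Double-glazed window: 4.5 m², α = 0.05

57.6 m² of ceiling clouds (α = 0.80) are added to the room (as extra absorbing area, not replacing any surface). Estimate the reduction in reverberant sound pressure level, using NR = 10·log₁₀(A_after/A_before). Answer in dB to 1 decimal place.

1.2 dB

A_before = Σ Sᵢαᵢ = 123.8×0.11 + 5.3×0.04 + 126.9×0.16 + 19.4×0.30 + 123.8×0.83 + 4.5×0.05 = 142.933 sabins.
Added absorption = 57.6 × 0.80 = 46.080 sabins.
A_after = 142.933 + 46.080 = 189.013 sabins.
NR = 10·log₁₀(189.013/142.933) = 1.2 dB.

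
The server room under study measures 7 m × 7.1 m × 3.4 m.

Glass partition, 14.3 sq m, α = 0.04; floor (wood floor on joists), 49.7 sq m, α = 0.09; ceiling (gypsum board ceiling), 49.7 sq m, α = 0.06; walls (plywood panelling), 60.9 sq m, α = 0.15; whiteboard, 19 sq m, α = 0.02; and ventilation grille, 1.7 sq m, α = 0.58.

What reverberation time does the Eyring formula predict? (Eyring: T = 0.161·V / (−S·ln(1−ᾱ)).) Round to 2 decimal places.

1.40 sec

S = Σ Sᵢ = 195.3 sq m.
Absorption A = 14.3×0.04 + 49.7×0.09 + 49.7×0.06 + 60.9×0.15 + 19×0.02 + 1.7×0.58 = 18.528 sabins.
Mean coefficient ᾱ = A/S = 0.0949.
Eyring denominator: −S ln(1−ᾱ) = 19.473.
V = 7 × 7.1 × 3.4 = 168.98 m³.
RT60 = 0.161 × 168.98 / 19.473 = 1.40 s.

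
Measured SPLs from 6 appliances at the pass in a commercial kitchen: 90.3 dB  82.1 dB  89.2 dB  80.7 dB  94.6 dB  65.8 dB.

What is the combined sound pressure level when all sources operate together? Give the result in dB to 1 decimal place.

Converting to relative power and adding: 10^(90.3/10) + 10^(82.1/10) + 10^(89.2/10) + 10^(80.7/10) + 10^(94.6/10) + 10^(65.8/10) = 5.071e+09.
Back to dB: 10·log₁₀ Σ = 97.1 dB.

97.1 dB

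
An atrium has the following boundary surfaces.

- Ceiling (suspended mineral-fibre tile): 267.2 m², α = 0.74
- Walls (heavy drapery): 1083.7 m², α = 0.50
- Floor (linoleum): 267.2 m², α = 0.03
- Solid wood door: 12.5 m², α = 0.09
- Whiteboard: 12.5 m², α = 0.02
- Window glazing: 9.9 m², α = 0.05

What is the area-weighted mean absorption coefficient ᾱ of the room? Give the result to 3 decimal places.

S = Σ Sᵢ = 267.2 + 1083.7 + 267.2 + 12.5 + 12.5 + 9.9 = 1653.0 m².
Weighted sum Σ Sα = 749.464.
ᾱ = A/S = 0.453.

0.453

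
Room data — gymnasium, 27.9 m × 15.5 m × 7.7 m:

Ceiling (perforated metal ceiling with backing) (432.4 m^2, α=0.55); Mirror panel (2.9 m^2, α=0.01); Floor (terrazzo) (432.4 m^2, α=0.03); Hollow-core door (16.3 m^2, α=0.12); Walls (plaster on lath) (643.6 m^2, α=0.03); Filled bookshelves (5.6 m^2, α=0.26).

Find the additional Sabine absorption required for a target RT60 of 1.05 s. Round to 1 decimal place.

237.0 sabins

Summing Sᵢαᵢ: 237.820 + 0.029 + 12.972 + 1.956 + 19.308 + 1.456 → A₁ = 273.541 sabins.
Target A₂ = 0.161·3329.865/1.05 = 510.579 sabins (V = 3329.865 m³).
ΔA = A₂ − A₁ = 510.579 − 273.541 = 237.0 sabins.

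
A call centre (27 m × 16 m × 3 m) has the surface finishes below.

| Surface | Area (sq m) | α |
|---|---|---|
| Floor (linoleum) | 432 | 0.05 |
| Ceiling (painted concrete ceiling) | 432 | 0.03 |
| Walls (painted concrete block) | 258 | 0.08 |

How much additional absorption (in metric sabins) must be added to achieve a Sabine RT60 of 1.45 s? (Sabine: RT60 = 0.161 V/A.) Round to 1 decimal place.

Summing Sᵢαᵢ: 21.600 + 12.960 + 20.640 → A₁ = 55.200 sabins.
Target A₂ = 0.161·1296/1.45 = 143.901 sabins (V = 1296 m³).
ΔA = A₂ − A₁ = 143.901 − 55.200 = 88.7 sabins.

88.7 sabins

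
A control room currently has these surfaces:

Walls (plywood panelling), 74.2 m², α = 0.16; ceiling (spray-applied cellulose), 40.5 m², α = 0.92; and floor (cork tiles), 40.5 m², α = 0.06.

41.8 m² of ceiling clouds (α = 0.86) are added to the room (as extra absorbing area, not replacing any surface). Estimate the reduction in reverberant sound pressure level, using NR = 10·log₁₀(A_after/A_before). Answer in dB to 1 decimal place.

Equivalent absorption area: A_before = 74.2×0.16 + 40.5×0.92 + 40.5×0.06 = 51.562 m².
Treatment contributes 41.8·0.86 = 35.948 sabins.
New total A_after = 87.510 sabins.
Reduction = 10 log₁₀(A_after/A_before) = 10 log₁₀(1.6972) = 2.3 dB.

2.3 dB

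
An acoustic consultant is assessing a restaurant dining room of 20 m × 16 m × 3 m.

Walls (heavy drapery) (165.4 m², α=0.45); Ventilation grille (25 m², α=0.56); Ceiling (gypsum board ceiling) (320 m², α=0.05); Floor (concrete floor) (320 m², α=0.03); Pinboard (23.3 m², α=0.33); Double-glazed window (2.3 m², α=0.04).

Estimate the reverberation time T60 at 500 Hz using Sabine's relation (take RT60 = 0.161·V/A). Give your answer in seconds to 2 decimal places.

1.27 sec

Total absorption A = 165.4·0.45 + 25·0.56 + 320·0.05 + 320·0.03 + 23.3·0.33 + 2.3·0.04
  = 74.430 + 14.000 + 16.000 + 9.600 + 7.689 + 0.092 = 121.811 m² sabins.
Volume V = 20 × 16 × 3 = 960 m³.
Sabine: RT60 = 0.161 × 960 / 121.811 = 1.27 s.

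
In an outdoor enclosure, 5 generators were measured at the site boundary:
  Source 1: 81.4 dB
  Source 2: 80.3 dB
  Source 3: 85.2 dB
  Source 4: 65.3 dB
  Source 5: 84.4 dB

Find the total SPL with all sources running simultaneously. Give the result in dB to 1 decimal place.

89.3 dB

Sum in the linear (power) domain: Σ 10^(Lᵢ/10) = 10^(81.4/10) + 10^(80.3/10) + 10^(85.2/10) + 10^(65.3/10) + 10^(84.4/10) = 8.551e+08.
Combined level = 10 log₁₀(8.551e+08) = 89.3 dB.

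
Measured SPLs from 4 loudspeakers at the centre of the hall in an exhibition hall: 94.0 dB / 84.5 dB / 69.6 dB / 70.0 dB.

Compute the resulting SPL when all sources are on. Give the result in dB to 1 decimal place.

94.5 dB

Sum in the linear (power) domain: Σ 10^(Lᵢ/10) = 10^(94.0/10) + 10^(84.5/10) + 10^(69.6/10) + 10^(70.0/10) = 2.813e+09.
L_total = 10·log₁₀(2.813e+09) = 94.5 dB.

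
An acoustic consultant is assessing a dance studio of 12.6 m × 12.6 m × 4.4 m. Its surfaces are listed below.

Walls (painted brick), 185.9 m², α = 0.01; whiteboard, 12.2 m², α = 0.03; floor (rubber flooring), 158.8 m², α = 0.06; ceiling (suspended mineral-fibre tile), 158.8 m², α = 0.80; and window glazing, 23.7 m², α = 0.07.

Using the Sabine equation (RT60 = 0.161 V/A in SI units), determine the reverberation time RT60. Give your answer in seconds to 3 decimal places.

0.801 seconds

Total absorption A = 185.9×0.01 + 12.2×0.03 + 158.8×0.06 + 158.8×0.80 + 23.7×0.07
  = 1.859 + 0.366 + 9.528 + 127.040 + 1.659 = 140.452 m² sabins.
Room volume: 698.544 m³.
RT60 = 0.161 · V / A = 0.161 × 698.544 / 140.452 = 0.801 s.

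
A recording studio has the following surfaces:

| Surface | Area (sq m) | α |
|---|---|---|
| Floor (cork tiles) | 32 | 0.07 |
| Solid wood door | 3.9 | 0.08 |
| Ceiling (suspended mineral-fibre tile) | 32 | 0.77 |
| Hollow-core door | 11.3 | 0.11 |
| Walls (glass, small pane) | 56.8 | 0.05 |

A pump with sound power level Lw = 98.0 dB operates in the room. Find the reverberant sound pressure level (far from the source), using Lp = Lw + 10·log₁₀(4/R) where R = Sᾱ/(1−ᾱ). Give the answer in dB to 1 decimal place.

87.9 dB

A = 31.275 sabins; S = 136.0 sq m.
ᾱ = 31.275/136.0 = 0.2300; R = Sᾱ/(1−ᾱ) = 31.275/(1−0.2300) = 40.617 sq m.
Lp = 98.0 + 10·log₁₀(4/40.617) = 98.0 + (-10.07) = 87.9 dB.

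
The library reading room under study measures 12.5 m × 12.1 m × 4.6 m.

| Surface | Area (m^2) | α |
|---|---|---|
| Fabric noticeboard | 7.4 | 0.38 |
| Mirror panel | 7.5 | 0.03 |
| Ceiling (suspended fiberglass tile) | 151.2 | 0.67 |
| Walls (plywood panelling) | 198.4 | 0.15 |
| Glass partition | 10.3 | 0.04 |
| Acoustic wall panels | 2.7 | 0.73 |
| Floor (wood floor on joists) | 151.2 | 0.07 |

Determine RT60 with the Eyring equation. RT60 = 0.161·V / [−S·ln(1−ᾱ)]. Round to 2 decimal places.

0.65 s

S = Σ Sᵢ = 528.7 m^2.
Σ(Sᵢαᵢ) = 7.4·0.38 + 7.5·0.03 + 151.2·0.67 + 198.4·0.15 + 10.3·0.04 + 2.7·0.73 + 151.2·0.07 = 147.068.
ᾱ = 147.068 / 528.7 = 0.2782.
−S·ln(1−ᾱ) = −528.7 × ln(1 − 0.2782) = 172.360.
V = 12.5 × 12.1 × 4.6 = 695.75 m³.
RT60 = 0.161 × 695.75 / 172.360 = 0.65 s.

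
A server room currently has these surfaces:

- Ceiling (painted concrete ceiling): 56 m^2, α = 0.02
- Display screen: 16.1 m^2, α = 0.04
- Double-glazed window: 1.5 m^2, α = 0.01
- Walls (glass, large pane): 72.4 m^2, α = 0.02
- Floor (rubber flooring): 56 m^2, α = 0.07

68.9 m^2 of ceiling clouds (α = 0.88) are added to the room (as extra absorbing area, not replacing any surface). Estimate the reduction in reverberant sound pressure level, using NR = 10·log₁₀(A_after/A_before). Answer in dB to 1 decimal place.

Summing Sᵢαᵢ: 1.120 + 0.644 + 0.015 + 1.448 + 3.920 → A_before = 7.147 sabins.
Treatment contributes 68.9·0.88 = 60.632 sabins.
New total A_after = 67.779 sabins.
Reduction = 10 log₁₀(A_after/A_before) = 10 log₁₀(9.4836) = 9.8 dB.

9.8 dB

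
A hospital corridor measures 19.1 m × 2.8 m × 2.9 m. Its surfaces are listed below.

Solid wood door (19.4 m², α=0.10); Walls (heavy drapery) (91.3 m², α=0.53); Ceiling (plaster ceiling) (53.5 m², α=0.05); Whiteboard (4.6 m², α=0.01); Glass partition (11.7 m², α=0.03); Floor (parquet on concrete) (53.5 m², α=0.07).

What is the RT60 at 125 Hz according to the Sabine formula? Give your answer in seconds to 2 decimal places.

Summing Sᵢαᵢ: 1.940 + 48.389 + 2.675 + 0.046 + 0.351 + 3.745 → A = 57.146 sabins.
Room volume: 155.092 m³.
RT60 = 0.161 · V / A = 0.161 × 155.092 / 57.146 = 0.44 s.

0.44 s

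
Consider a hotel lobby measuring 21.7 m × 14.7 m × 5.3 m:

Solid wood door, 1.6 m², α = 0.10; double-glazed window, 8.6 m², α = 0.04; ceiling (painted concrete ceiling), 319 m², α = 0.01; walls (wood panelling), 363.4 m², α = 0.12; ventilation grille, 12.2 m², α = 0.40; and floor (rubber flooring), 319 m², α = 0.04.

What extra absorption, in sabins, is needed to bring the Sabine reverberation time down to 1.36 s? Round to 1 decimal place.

Total absorption A₁ = 1.6·0.10 + 8.6·0.04 + 319·0.01 + 363.4·0.12 + 12.2·0.40 + 319·0.04
  = 0.160 + 0.344 + 3.190 + 43.608 + 4.880 + 12.760 = 64.942 m² sabins.
For T = 1.36 s, need A₂ = 0.161·V/T = 0.161·1690.647/1.36 = 200.143 sabins.
ΔA = A₂ − A₁ = 200.143 − 64.942 = 135.2 sabins.

135.2 sabins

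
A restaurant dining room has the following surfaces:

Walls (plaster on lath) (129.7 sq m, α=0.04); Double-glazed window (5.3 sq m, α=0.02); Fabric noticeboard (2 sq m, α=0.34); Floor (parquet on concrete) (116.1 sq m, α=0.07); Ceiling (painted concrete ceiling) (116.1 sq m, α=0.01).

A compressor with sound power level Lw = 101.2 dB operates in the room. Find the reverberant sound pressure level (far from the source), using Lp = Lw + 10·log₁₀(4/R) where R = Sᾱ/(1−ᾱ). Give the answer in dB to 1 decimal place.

95.2 dB

A = 15.262 sabins; S = 369.2 sq m.
ᾱ = 0.0413, so room constant R = A/(1−ᾱ) = 15.919 sq m.
Lp = 101.2 + 10·log₁₀(4/15.919) = 101.2 + (-6.00) = 95.2 dB.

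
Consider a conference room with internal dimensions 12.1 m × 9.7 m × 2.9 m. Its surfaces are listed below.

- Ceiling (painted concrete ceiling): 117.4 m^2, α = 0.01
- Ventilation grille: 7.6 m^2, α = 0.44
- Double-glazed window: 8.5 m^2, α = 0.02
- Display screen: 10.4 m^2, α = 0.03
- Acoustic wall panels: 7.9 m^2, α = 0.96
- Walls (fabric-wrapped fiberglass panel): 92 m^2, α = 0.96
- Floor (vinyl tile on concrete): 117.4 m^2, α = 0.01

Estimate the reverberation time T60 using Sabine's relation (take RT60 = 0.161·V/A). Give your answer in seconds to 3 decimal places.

A = Σ Sᵢαᵢ = 117.4×0.01 + 7.6×0.44 + 8.5×0.02 + 10.4×0.03 + 7.9×0.96 + 92×0.96 + 117.4×0.01 = 102.078 sabins.
Volume V = 12.1 × 9.7 × 2.9 = 340.373 m³.
Sabine: RT60 = 0.161 × 340.373 / 102.078 = 0.537 s.

0.537 seconds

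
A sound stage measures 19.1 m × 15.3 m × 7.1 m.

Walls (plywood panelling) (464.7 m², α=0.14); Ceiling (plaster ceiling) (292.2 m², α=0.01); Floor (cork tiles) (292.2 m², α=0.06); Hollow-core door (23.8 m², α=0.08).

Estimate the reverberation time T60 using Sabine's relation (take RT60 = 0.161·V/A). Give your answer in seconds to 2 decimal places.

3.82 sec

Summing Sᵢαᵢ: 65.058 + 2.922 + 17.532 + 1.904 → A = 87.416 sabins.
Volume V = 19.1 × 15.3 × 7.1 = 2074.833 m³.
T = 0.161 V/A = 0.161·2074.833/87.416 = 3.82 s.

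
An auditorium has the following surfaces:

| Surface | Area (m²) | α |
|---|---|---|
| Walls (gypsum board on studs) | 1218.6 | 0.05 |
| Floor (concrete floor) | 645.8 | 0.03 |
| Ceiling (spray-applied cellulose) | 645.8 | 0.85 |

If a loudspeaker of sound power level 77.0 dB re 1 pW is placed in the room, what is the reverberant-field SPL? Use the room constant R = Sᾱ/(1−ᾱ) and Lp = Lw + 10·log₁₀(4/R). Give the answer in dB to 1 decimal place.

53.8 dB

A = 629.234 sabins; S = 2510.2 m².
ᾱ = 0.2507, so room constant R = A/(1−ᾱ) = 839.762 m².
Lp = Lw + 10 log₁₀(4/R) = 77.0 -23.22 = 53.8 dB.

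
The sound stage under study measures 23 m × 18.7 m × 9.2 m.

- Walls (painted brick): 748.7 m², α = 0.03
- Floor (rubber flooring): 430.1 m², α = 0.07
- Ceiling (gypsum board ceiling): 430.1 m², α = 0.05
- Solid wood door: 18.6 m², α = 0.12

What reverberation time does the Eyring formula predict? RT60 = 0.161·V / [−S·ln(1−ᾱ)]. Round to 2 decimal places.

8.15 seconds

Total surface area S = 748.7 + 430.1 + 430.1 + 18.6 = 1627.5 m².
Σ(Sᵢαᵢ) = 748.7·0.03 + 430.1·0.07 + 430.1·0.05 + 18.6·0.12 = 76.305.
ᾱ = 76.305 / 1627.5 = 0.0469.
Eyring denominator: −S ln(1−ᾱ) = 78.178.
V = 23 × 18.7 × 9.2 = 3956.92 m³.
T = 0.161·V/[−S·ln(1−ᾱ)] = 0.161·3956.92/78.178 = 8.15 s.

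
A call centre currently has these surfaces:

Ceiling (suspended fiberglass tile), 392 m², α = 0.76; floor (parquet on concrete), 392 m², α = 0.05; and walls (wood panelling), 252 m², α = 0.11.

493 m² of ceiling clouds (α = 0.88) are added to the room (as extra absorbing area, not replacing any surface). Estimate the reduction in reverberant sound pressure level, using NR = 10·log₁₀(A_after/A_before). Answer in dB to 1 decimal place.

3.5 dB

Equivalent absorption area: A_before = 392×0.76 + 392×0.05 + 252×0.11 = 345.240 m².
Treatment contributes 493·0.88 = 433.840 sabins.
New total A_after = 779.080 sabins.
Reduction = 10 log₁₀(A_after/A_before) = 10 log₁₀(2.2566) = 3.5 dB.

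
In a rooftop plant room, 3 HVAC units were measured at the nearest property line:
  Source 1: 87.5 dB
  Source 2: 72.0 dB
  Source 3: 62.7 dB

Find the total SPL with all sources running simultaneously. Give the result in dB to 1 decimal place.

87.6 dB

Converting to relative power and adding: 10^(87.5/10) + 10^(72.0/10) + 10^(62.7/10) = 5.801e+08.
Combined level = 10 log₁₀(5.801e+08) = 87.6 dB.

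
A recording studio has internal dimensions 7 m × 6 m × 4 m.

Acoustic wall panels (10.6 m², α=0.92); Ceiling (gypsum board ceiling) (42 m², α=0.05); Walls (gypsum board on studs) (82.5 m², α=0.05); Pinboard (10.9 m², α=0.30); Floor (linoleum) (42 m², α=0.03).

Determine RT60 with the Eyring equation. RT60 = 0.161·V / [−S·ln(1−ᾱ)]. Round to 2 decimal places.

1.25 s

S = Σ Sᵢ = 188.0 m².
Σ(Sᵢαᵢ) = 10.6×0.92 + 42×0.05 + 82.5×0.05 + 10.9×0.30 + 42×0.03 = 20.507.
Mean coefficient ᾱ = A/S = 0.1091.
Eyring denominator: −S ln(1−ᾱ) = 21.718.
V = 7 × 6 × 4 = 168 m³.
RT60 = 0.161 × 168 / 21.718 = 1.25 s.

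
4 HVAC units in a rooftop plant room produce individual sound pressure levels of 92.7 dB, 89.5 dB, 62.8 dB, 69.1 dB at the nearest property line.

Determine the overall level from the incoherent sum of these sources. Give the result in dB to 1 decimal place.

Converting to relative power and adding: 10^(92.7/10) + 10^(89.5/10) + 10^(62.8/10) + 10^(69.1/10) = 2.763e+09.
L_total = 10·log₁₀(2.763e+09) = 94.4 dB.

94.4 dB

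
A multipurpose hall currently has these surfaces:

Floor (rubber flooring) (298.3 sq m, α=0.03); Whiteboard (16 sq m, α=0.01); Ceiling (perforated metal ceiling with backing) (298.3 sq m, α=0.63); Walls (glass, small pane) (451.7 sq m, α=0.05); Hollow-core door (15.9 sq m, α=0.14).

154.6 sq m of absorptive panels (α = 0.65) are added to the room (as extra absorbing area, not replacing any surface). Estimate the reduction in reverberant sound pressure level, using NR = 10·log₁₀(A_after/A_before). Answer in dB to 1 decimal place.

1.6 dB

Summing Sᵢαᵢ: 8.949 + 0.160 + 187.929 + 22.585 + 2.226 → A_before = 221.849 sabins.
Added absorption = 154.6 × 0.65 = 100.490 sabins.
New total A_after = 322.339 sabins.
NR = 10·log₁₀(322.339/221.849) = 1.6 dB.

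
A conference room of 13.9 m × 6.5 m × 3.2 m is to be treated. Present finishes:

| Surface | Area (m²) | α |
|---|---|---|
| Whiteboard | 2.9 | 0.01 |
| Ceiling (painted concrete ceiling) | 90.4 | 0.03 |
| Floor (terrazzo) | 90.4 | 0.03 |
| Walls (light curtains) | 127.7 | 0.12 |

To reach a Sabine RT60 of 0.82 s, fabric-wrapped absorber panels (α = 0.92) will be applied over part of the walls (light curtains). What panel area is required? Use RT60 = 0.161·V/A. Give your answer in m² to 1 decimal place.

A₁ = Σ Sᵢαᵢ = 2.9·0.01 + 90.4·0.03 + 90.4·0.03 + 127.7·0.12 = 20.777 sabins.
Required A₂ = 0.161·289.12/0.82 = 56.766 sabins.
ΔA needed = 56.766 − 20.777 = 35.989 sabins.
Each m² of panel replacing the walls (light curtains) adds (0.92 − 0.12) = 0.80 sabins.
Area = ΔA/Δα = 35.989/0.80 = 45.0 m².

45.0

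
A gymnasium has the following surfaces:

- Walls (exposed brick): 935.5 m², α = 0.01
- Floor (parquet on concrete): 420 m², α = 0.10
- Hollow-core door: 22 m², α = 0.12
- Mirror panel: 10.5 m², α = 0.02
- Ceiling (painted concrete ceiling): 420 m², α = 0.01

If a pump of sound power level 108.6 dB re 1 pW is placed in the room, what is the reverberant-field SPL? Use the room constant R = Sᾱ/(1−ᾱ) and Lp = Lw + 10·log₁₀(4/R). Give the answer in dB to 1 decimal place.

96.8 dB

A = 58.405 sabins; S = 1808.0 m².
ᾱ = 0.0323, so room constant R = A/(1−ᾱ) = 60.354 m².
Lp = Lw + 10 log₁₀(4/R) = 108.6 -11.79 = 96.8 dB.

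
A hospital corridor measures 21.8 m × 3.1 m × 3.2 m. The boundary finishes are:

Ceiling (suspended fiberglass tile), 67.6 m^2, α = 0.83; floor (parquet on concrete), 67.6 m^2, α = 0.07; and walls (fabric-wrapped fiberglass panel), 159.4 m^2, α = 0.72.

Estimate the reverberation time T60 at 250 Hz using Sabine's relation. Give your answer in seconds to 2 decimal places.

0.20 seconds

Equivalent absorption area: A = 67.6*0.83 + 67.6*0.07 + 159.4*0.72 = 175.608 m^2.
Volume V = 21.8 × 3.1 × 3.2 = 216.256 m³.
T = 0.161 V/A = 0.161·216.256/175.608 = 0.20 s.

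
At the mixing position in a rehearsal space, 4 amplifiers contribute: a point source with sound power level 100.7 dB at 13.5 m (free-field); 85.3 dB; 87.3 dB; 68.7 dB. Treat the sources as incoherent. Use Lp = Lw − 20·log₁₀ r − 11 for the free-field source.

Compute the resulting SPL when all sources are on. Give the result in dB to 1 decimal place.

89.5 dB

Source at 13.5 m: Lp = 100.7 − 20·log₁₀(13.5) − 11 = 67.1 dB.
Sum in the linear (power) domain: Σ 10^(Lᵢ/10) = 10^(67.1/10) + 10^(85.3/10) + 10^(87.3/10) + 10^(68.7/10) = 8.884e+08.
L_total = 10·log₁₀(8.884e+08) = 89.5 dB.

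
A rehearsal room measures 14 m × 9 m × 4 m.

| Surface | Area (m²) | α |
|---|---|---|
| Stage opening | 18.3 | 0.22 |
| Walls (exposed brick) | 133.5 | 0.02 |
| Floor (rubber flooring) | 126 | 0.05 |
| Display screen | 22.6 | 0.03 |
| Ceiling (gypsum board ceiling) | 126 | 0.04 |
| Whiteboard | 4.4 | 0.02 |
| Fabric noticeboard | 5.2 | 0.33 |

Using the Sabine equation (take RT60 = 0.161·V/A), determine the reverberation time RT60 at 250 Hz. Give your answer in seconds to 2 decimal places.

A = Σ Sᵢαᵢ = 18.3·0.22 + 133.5·0.02 + 126·0.05 + 22.6·0.03 + 126·0.04 + 4.4·0.02 + 5.2·0.33 = 20.518 sabins.
Room volume: 504 m³.
RT60 = 0.161 · V / A = 0.161 × 504 / 20.518 = 3.95 s.

3.95 s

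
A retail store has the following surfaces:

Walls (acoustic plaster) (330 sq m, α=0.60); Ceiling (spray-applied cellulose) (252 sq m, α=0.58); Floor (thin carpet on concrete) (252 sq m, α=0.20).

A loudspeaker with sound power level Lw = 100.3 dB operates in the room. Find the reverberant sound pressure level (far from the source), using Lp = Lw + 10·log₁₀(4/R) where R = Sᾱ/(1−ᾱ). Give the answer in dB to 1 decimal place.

Σ(Sᵢαᵢ) = 330·0.60 + 252·0.58 + 252·0.20 = 394.560; total area S = 834.0 sq m.
ᾱ = 394.560/834.0 = 0.4731; R = Sᾱ/(1−ᾱ) = 394.560/(1−0.4731) = 748.833 sq m.
Lp = Lw + 10 log₁₀(4/R) = 100.3 -22.72 = 77.6 dB.

77.6 dB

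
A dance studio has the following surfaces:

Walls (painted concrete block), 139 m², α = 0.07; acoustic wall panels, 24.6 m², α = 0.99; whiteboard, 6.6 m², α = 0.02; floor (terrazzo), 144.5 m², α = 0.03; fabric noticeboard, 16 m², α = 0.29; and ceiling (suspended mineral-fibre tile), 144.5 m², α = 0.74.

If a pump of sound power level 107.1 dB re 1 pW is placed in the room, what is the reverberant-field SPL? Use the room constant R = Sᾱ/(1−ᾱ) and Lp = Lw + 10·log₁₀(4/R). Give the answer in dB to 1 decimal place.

A = 150.121 sabins; S = 475.2 m².
ᾱ = 150.121/475.2 = 0.3159; R = Sᾱ/(1−ᾱ) = 150.121/(1−0.3159) = 219.443 m².
Lp = Lw + 10 log₁₀(4/R) = 107.1 -17.39 = 89.7 dB.

89.7 dB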